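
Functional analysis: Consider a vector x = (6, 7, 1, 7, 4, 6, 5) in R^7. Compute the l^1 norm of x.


The l^1 norm equals the sum of absolute values of all components.
||x||_1 = 6 + 7 + 1 + 7 + 4 + 6 + 5
= 36

36.0000


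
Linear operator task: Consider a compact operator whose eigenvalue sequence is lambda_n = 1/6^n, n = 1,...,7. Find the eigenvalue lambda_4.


The eigenvalue formula gives lambda_4 = 1/6^4
= 1/1296
= 7.7160e-04

7.7160e-04


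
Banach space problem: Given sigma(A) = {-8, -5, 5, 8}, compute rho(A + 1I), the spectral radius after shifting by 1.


Spectrum of A + 1I = {-7, -4, 6, 9}
Spectral radius = max |lambda| over the shifted spectrum
= max(7, 4, 6, 9) = 9

9


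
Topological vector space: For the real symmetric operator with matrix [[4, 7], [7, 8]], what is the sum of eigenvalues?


For a self-adjoint (symmetric) matrix, the eigenvalues are real.
The sum of eigenvalues equals the trace of the matrix.
trace = 4 + 8 = 12

12


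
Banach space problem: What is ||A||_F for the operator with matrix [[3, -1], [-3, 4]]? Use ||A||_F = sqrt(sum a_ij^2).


||A||_F^2 = sum a_ij^2
= 3^2 + (-1)^2 + (-3)^2 + 4^2
= 9 + 1 + 9 + 16 = 35
||A||_F = sqrt(35) = 5.9161

5.9161


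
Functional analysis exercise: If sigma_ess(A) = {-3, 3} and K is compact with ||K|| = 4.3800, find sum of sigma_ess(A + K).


By Weyl's theorem, the essential spectrum is invariant under compact perturbations.
sigma_ess(A + K) = sigma_ess(A) = {-3, 3}
Sum = -3 + 3 = 0

0


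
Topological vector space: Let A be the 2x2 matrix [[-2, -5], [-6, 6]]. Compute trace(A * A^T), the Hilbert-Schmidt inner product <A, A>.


trace(A * A^T) = sum of squares of all entries
= (-2)^2 + (-5)^2 + (-6)^2 + 6^2
= 4 + 25 + 36 + 36
= 101

101


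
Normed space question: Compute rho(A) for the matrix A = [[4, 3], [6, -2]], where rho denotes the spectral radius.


For a 2x2 matrix, eigenvalues satisfy lambda^2 - (trace)*lambda + det = 0
trace = 4 + -2 = 2
det = 4*-2 - 3*6 = -26
discriminant = 2^2 - 4*(-26) = 108
spectral radius = max |eigenvalue| = 6.1962

6.1962


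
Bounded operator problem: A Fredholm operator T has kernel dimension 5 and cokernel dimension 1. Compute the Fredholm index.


The Fredholm index is defined as ind(T) = dim(ker T) - dim(coker T)
= 5 - 1
= 4

4


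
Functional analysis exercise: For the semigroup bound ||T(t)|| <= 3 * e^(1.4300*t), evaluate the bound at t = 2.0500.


||T(2.0500)|| <= 3 * exp(1.4300 * 2.0500)
= 3 * exp(2.9315)
= 3 * 18.7557
= 56.2672

56.2672


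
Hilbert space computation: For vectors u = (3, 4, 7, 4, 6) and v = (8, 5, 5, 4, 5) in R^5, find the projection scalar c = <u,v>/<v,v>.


Computing <u,v> = 3*8 + 4*5 + 7*5 + 4*4 + 6*5 = 125
Computing <v,v> = 8^2 + 5^2 + 5^2 + 4^2 + 5^2 = 155
Projection coefficient = 125/155 = 0.8065

0.8065


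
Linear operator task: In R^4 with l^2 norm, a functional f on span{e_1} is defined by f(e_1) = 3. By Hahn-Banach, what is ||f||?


The norm of f is given by ||f|| = sup_{||x||=1} |f(x)|.
On span{e_1}, ||e_1|| = 1, so ||f|| = |f(e_1)| / ||e_1||
= |3| / 1 = 3.0000

3.0000


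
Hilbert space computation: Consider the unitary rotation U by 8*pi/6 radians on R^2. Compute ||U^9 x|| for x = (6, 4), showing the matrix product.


U is a rotation by theta = 8*pi/6
U^9 = rotation by 9*theta = 72*pi/6 = 0*pi/6 (mod 2*pi)
cos(0*pi/6) = 1.0000, sin(0*pi/6) = 0.0000
U^9 x = (1.0000 * 6 - 0.0000 * 4, 0.0000 * 6 + 1.0000 * 4)
= (6.0000, 4.0000)
||U^9 x|| = sqrt(6.0000^2 + 4.0000^2) = sqrt(52.0000) = 7.2111

7.2111


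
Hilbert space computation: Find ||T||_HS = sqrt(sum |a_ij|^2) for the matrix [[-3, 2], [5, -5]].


The Hilbert-Schmidt norm is sqrt(sum of squares of all entries).
Sum of squares = (-3)^2 + 2^2 + 5^2 + (-5)^2
= 9 + 4 + 25 + 25 = 63
||T||_HS = sqrt(63) = 7.9373

7.9373


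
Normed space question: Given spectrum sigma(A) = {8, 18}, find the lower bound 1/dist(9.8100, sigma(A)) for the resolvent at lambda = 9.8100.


dist(9.8100, {8, 18}) = min(|9.8100 - 8|, |9.8100 - 18|)
= min(1.8100, 8.1900) = 1.8100
Resolvent bound = 1/1.8100 = 0.5525

0.5525


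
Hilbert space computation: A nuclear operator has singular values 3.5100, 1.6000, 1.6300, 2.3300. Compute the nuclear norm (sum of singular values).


The nuclear norm is the sum of all singular values.
||T||_1 = 3.5100 + 1.6000 + 1.6300 + 2.3300
= 9.0700

9.0700


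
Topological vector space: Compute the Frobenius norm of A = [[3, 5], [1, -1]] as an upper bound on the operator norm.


||A||_F^2 = sum a_ij^2
= 3^2 + 5^2 + 1^2 + (-1)^2
= 9 + 25 + 1 + 1 = 36
||A||_F = sqrt(36) = 6.0000

6.0000


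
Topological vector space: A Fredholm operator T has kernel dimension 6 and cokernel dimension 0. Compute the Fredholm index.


The Fredholm index is defined as ind(T) = dim(ker T) - dim(coker T)
= 6 - 0
= 6

6


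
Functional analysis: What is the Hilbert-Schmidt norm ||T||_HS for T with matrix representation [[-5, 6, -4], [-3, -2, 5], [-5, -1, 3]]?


The Hilbert-Schmidt norm is sqrt(sum of squares of all entries).
Sum of squares = (-5)^2 + 6^2 + (-4)^2 + (-3)^2 + (-2)^2 + 5^2 + (-5)^2 + (-1)^2 + 3^2
= 25 + 36 + 16 + 9 + 4 + 25 + 25 + 1 + 9 = 150
||T||_HS = sqrt(150) = 12.2474

12.2474


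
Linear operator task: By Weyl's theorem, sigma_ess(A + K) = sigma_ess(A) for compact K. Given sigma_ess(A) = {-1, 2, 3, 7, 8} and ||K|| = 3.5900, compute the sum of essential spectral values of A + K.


By Weyl's theorem, the essential spectrum is invariant under compact perturbations.
sigma_ess(A + K) = sigma_ess(A) = {-1, 2, 3, 7, 8}
Sum = -1 + 2 + 3 + 7 + 8 = 19

19


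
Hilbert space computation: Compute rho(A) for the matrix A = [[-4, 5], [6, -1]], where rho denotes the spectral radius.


For a 2x2 matrix, eigenvalues satisfy lambda^2 - (trace)*lambda + det = 0
trace = -4 + -1 = -5
det = -4*-1 - 5*6 = -26
discriminant = (-5)^2 - 4*(-26) = 129
spectral radius = max |eigenvalue| = 8.1789

8.1789


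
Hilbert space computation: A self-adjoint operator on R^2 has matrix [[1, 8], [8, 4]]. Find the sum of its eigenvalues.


For a self-adjoint (symmetric) matrix, the eigenvalues are real.
The sum of eigenvalues equals the trace of the matrix.
trace = 1 + 4 = 5

5


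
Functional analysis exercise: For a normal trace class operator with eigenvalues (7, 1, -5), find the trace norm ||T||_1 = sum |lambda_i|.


For a normal operator, singular values equal |eigenvalues|.
Trace norm = sum |lambda_i| = 7 + 1 + 5
= 13

13


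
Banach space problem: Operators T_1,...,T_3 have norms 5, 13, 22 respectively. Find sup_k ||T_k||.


By the Uniform Boundedness Principle, the supremum of norms is finite.
sup_k ||T_k|| = max(5, 13, 22) = 22

22


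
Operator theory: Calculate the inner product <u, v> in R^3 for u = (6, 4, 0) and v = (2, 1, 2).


Computing the standard inner product <u, v> = sum u_i * v_i
= 6*2 + 4*1 + 0*2
= 12 + 4 + 0
= 16

16


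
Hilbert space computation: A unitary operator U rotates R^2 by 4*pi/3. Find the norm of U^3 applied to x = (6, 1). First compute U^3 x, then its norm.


U is a rotation by theta = 4*pi/3
U^3 = rotation by 3*theta = 12*pi/3 = 0*pi/3 (mod 2*pi)
cos(0*pi/3) = 1.0000, sin(0*pi/3) = 0.0000
U^3 x = (1.0000 * 6 - 0.0000 * 1, 0.0000 * 6 + 1.0000 * 1)
= (6.0000, 1.0000)
||U^3 x|| = sqrt(6.0000^2 + 1.0000^2) = sqrt(37.0000) = 6.0828

6.0828


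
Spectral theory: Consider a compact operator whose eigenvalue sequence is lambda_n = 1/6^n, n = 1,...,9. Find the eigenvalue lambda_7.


The eigenvalue formula gives lambda_7 = 1/6^7
= 1/279936
= 3.5722e-06

3.5722e-06


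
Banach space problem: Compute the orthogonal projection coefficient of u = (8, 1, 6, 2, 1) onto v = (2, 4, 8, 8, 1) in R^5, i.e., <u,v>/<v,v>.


Computing <u,v> = 8*2 + 1*4 + 6*8 + 2*8 + 1*1 = 85
Computing <v,v> = 2^2 + 4^2 + 8^2 + 8^2 + 1^2 = 149
Projection coefficient = 85/149 = 0.5705

0.5705


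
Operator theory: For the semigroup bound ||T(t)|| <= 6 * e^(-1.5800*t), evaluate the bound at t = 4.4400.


||T(4.4400)|| <= 6 * exp(-1.5800 * 4.4400)
= 6 * exp(-7.0152)
= 6 * 8.9813e-04
= 0.0054

0.0054


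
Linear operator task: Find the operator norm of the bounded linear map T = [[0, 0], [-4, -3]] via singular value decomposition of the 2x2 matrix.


A^T A = [[16, 12], [12, 9]]
trace(A^T A) = 25, det(A^T A) = 0
discriminant = 25^2 - 4*0 = 625
Largest eigenvalue of A^T A = (trace + sqrt(disc))/2 = 25.0000
||T|| = sqrt(25.0000) = 5.0000

5.0000


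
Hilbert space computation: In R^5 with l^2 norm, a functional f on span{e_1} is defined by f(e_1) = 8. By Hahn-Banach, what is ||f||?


The norm of f is given by ||f|| = sup_{||x||=1} |f(x)|.
On span{e_1}, ||e_1|| = 1, so ||f|| = |f(e_1)| / ||e_1||
= |8| / 1 = 8.0000

8.0000


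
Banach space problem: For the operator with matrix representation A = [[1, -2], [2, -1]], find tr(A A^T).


trace(A * A^T) = sum of squares of all entries
= 1^2 + (-2)^2 + 2^2 + (-1)^2
= 1 + 4 + 4 + 1
= 10

10


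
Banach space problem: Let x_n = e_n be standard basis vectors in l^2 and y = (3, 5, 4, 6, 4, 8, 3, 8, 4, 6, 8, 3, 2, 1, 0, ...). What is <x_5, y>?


x_5 = e_5 is the standard basis vector with 1 in position 5.
<x_5, y> = y_5 = 4
As n -> infinity, <x_n, y> -> 0, confirming weak convergence of (x_n) to 0.

4


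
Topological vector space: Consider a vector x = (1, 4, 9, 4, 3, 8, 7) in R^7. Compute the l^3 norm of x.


The l^3 norm = (sum |x_i|^3)^(1/3)
Sum of 3th powers = 1 + 64 + 729 + 64 + 27 + 512 + 343 = 1740
||x||_3 = (1740)^(1/3) = 12.0277

12.0277


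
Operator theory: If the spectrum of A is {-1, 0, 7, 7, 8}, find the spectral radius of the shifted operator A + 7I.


Spectrum of A + 7I = {6, 7, 14, 14, 15}
Spectral radius = max |lambda| over the shifted spectrum
= max(6, 7, 14, 14, 15) = 15

15


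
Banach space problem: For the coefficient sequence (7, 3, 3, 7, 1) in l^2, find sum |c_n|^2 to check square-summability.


sum |c_n|^2 = 7^2 + 3^2 + 3^2 + 7^2 + 1^2
= 49 + 9 + 9 + 49 + 1
= 117

117


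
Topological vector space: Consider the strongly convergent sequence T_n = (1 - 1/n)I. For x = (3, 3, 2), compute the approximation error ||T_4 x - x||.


T_4 x - x = (1 - 1/4)x - x = -x/4
||x|| = sqrt(22) = 4.6904
||T_4 x - x|| = ||x||/4 = 4.6904/4 = 1.1726

1.1726


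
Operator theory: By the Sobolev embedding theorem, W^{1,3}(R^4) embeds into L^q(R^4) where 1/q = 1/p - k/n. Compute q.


Using the Sobolev embedding formula: 1/q = 1/p - k/n
1/q = 1/3 - 1/4 = 1/12
q = 1/(1/12) = 12

12.0000


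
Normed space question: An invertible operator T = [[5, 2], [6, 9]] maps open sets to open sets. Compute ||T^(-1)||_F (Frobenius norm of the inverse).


det(T) = 5*9 - 2*6 = 33
T^(-1) = (1/33) * [[9, -2], [-6, 5]] = [[0.2727, -0.0606], [-0.1818, 0.1515]]
||T^(-1)||_F^2 = 0.2727^2 + (-0.0606)^2 + (-0.1818)^2 + 0.1515^2 = 0.1341
||T^(-1)||_F = sqrt(0.1341) = 0.3662

0.3662


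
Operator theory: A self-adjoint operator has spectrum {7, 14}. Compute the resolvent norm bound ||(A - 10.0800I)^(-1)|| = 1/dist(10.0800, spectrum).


dist(10.0800, {7, 14}) = min(|10.0800 - 7|, |10.0800 - 14|)
= min(3.0800, 3.9200) = 3.0800
Resolvent bound = 1/3.0800 = 0.3247

0.3247


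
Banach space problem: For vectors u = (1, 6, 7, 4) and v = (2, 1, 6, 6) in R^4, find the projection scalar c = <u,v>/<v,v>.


Computing <u,v> = 1*2 + 6*1 + 7*6 + 4*6 = 74
Computing <v,v> = 2^2 + 1^2 + 6^2 + 6^2 = 77
Projection coefficient = 74/77 = 0.9610

0.9610


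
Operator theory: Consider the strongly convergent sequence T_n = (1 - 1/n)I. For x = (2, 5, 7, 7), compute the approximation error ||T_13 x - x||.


T_13 x - x = (1 - 1/13)x - x = -x/13
||x|| = sqrt(127) = 11.2694
||T_13 x - x|| = ||x||/13 = 11.2694/13 = 0.8669

0.8669


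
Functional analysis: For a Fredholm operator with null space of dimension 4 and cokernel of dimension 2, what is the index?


The Fredholm index is defined as ind(T) = dim(ker T) - dim(coker T)
= 4 - 2
= 2

2


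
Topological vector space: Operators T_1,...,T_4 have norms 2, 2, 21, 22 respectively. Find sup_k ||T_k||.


By the Uniform Boundedness Principle, the supremum of norms is finite.
sup_k ||T_k|| = max(2, 2, 21, 22) = 22

22


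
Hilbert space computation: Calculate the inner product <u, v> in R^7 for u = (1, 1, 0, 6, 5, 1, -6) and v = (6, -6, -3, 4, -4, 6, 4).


Computing the standard inner product <u, v> = sum u_i * v_i
= 1*6 + 1*-6 + 0*-3 + 6*4 + 5*-4 + 1*6 + -6*4
= 6 + -6 + 0 + 24 + -20 + 6 + -24
= -14

-14


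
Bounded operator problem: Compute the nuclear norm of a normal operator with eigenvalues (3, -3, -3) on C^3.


For a normal operator, singular values equal |eigenvalues|.
Trace norm = sum |lambda_i| = 3 + 3 + 3
= 9

9


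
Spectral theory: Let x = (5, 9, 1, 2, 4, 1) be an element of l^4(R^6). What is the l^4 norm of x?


The l^4 norm = (sum |x_i|^4)^(1/4)
Sum of 4th powers = 625 + 6561 + 1 + 16 + 256 + 1 = 7460
||x||_4 = (7460)^(1/4) = 9.2936

9.2936


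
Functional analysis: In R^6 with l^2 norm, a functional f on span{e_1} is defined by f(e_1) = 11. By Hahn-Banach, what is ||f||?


The norm of f is given by ||f|| = sup_{||x||=1} |f(x)|.
On span{e_1}, ||e_1|| = 1, so ||f|| = |f(e_1)| / ||e_1||
= |11| / 1 = 11.0000

11.0000


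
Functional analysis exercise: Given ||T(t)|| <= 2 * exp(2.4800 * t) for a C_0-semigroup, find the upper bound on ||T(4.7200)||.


||T(4.7200)|| <= 2 * exp(2.4800 * 4.7200)
= 2 * exp(11.7056)
= 2 * 121248.8107
= 242497.6214

242497.6214


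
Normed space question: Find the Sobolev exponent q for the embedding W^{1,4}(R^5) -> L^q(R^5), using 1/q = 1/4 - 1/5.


Using the Sobolev embedding formula: 1/q = 1/p - k/n
1/q = 1/4 - 1/5 = 1/20
q = 1/(1/20) = 20

20.0000


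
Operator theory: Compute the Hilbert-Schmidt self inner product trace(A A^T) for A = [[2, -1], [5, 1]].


trace(A * A^T) = sum of squares of all entries
= 2^2 + (-1)^2 + 5^2 + 1^2
= 4 + 1 + 25 + 1
= 31

31


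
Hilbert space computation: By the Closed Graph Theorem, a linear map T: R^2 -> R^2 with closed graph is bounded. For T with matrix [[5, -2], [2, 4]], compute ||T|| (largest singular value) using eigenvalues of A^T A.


A^T A = [[29, -2], [-2, 20]]
trace(A^T A) = 49, det(A^T A) = 576
discriminant = 49^2 - 4*576 = 97
Largest eigenvalue of A^T A = (trace + sqrt(disc))/2 = 29.4244
||T|| = sqrt(29.4244) = 5.4244

5.4244


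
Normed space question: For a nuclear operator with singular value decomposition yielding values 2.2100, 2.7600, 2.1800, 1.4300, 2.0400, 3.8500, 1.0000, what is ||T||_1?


The nuclear norm is the sum of all singular values.
||T||_1 = 2.2100 + 2.7600 + 2.1800 + 1.4300 + 2.0400 + 3.8500 + 1.0000
= 15.4700

15.4700


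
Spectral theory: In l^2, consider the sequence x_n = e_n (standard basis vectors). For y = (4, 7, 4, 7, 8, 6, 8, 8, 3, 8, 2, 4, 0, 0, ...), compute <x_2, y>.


x_2 = e_2 is the standard basis vector with 1 in position 2.
<x_2, y> = y_2 = 7
As n -> infinity, <x_n, y> -> 0, confirming weak convergence of (x_n) to 0.

7


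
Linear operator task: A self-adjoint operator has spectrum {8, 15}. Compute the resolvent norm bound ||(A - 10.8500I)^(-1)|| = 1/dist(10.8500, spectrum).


dist(10.8500, {8, 15}) = min(|10.8500 - 8|, |10.8500 - 15|)
= min(2.8500, 4.1500) = 2.8500
Resolvent bound = 1/2.8500 = 0.3509

0.3509


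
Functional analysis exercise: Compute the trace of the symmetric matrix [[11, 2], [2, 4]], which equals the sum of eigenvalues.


For a self-adjoint (symmetric) matrix, the eigenvalues are real.
The sum of eigenvalues equals the trace of the matrix.
trace = 11 + 4 = 15

15


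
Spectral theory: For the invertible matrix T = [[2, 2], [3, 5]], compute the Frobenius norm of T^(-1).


det(T) = 2*5 - 2*3 = 4
T^(-1) = (1/4) * [[5, -2], [-3, 2]] = [[1.2500, -0.5000], [-0.7500, 0.5000]]
||T^(-1)||_F^2 = 1.2500^2 + (-0.5000)^2 + (-0.7500)^2 + 0.5000^2 = 2.6250
||T^(-1)||_F = sqrt(2.6250) = 1.6202

1.6202


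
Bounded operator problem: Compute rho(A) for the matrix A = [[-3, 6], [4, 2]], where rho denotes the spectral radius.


For a 2x2 matrix, eigenvalues satisfy lambda^2 - (trace)*lambda + det = 0
trace = -3 + 2 = -1
det = -3*2 - 6*4 = -30
discriminant = (-1)^2 - 4*(-30) = 121
spectral radius = max |eigenvalue| = 6.0000

6.0000


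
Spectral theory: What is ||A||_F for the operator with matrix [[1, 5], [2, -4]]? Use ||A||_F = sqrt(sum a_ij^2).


||A||_F^2 = sum a_ij^2
= 1^2 + 5^2 + 2^2 + (-4)^2
= 1 + 25 + 4 + 16 = 46
||A||_F = sqrt(46) = 6.7823

6.7823


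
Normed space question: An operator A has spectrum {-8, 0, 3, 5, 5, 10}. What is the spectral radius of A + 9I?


Spectrum of A + 9I = {1, 9, 12, 14, 14, 19}
Spectral radius = max |lambda| over the shifted spectrum
= max(1, 9, 12, 14, 14, 19) = 19

19


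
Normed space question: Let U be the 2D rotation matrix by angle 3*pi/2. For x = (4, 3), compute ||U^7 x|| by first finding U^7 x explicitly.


U is a rotation by theta = 3*pi/2
U^7 = rotation by 7*theta = 21*pi/2 = 1*pi/2 (mod 2*pi)
cos(1*pi/2) = 0.0000, sin(1*pi/2) = 1.0000
U^7 x = (0.0000 * 4 - 1.0000 * 3, 1.0000 * 4 + 0.0000 * 3)
= (-3.0000, 4.0000)
||U^7 x|| = sqrt((-3.0000)^2 + 4.0000^2) = sqrt(25.0000) = 5.0000

5.0000


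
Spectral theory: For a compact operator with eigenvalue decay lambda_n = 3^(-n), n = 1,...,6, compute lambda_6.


The eigenvalue formula gives lambda_6 = 1/3^6
= 1/729
= 0.0014

0.0014


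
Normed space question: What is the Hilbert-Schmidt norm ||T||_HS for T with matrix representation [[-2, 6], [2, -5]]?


The Hilbert-Schmidt norm is sqrt(sum of squares of all entries).
Sum of squares = (-2)^2 + 6^2 + 2^2 + (-5)^2
= 4 + 36 + 4 + 25 = 69
||T||_HS = sqrt(69) = 8.3066

8.3066


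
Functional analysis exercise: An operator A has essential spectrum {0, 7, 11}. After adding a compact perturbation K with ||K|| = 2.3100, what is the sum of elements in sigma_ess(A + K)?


By Weyl's theorem, the essential spectrum is invariant under compact perturbations.
sigma_ess(A + K) = sigma_ess(A) = {0, 7, 11}
Sum = 0 + 7 + 11 = 18

18


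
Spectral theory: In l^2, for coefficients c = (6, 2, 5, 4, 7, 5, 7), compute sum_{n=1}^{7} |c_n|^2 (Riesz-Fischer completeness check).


sum |c_n|^2 = 6^2 + 2^2 + 5^2 + 4^2 + 7^2 + 5^2 + 7^2
= 36 + 4 + 25 + 16 + 49 + 25 + 49
= 204

204


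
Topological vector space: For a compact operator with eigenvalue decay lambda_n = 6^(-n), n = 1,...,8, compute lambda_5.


The eigenvalue formula gives lambda_5 = 1/6^5
= 1/7776
= 1.2860e-04

1.2860e-04


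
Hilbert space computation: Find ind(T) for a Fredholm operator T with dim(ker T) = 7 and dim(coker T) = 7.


The Fredholm index is defined as ind(T) = dim(ker T) - dim(coker T)
= 7 - 7
= 0

0


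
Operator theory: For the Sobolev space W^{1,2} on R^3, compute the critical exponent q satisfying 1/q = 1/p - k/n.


Using the Sobolev embedding formula: 1/q = 1/p - k/n
1/q = 1/2 - 1/3 = 1/6
q = 1/(1/6) = 6

6.0000


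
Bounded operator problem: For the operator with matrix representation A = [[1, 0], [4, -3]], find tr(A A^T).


trace(A * A^T) = sum of squares of all entries
= 1^2 + 0^2 + 4^2 + (-3)^2
= 1 + 0 + 16 + 9
= 26

26


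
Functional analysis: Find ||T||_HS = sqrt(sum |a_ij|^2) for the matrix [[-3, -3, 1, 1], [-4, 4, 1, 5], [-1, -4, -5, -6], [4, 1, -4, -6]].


The Hilbert-Schmidt norm is sqrt(sum of squares of all entries).
Sum of squares = (-3)^2 + (-3)^2 + 1^2 + 1^2 + (-4)^2 + 4^2 + 1^2 + 5^2 + (-1)^2 + (-4)^2 + (-5)^2 + (-6)^2 + 4^2 + 1^2 + (-4)^2 + (-6)^2
= 9 + 9 + 1 + 1 + 16 + 16 + 1 + 25 + 1 + 16 + 25 + 36 + 16 + 1 + 16 + 36 = 225
||T||_HS = sqrt(225) = 15.0000

15.0000


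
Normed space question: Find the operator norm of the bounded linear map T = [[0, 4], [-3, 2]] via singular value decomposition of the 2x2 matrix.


A^T A = [[9, -6], [-6, 20]]
trace(A^T A) = 29, det(A^T A) = 144
discriminant = 29^2 - 4*144 = 265
Largest eigenvalue of A^T A = (trace + sqrt(disc))/2 = 22.6394
||T|| = sqrt(22.6394) = 4.7581

4.7581


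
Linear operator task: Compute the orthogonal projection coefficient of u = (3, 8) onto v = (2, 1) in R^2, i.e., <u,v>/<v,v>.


Computing <u,v> = 3*2 + 8*1 = 14
Computing <v,v> = 2^2 + 1^2 = 5
Projection coefficient = 14/5 = 2.8000

2.8000


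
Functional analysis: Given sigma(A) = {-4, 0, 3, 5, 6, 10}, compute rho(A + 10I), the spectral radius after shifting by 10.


Spectrum of A + 10I = {6, 10, 13, 15, 16, 20}
Spectral radius = max |lambda| over the shifted spectrum
= max(6, 10, 13, 15, 16, 20) = 20

20


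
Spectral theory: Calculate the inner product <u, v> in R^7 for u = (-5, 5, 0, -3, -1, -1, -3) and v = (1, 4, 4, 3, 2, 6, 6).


Computing the standard inner product <u, v> = sum u_i * v_i
= -5*1 + 5*4 + 0*4 + -3*3 + -1*2 + -1*6 + -3*6
= -5 + 20 + 0 + -9 + -2 + -6 + -18
= -20

-20


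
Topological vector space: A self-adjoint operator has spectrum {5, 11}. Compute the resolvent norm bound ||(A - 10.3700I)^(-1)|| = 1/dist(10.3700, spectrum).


dist(10.3700, {5, 11}) = min(|10.3700 - 5|, |10.3700 - 11|)
= min(5.3700, 0.6300) = 0.6300
Resolvent bound = 1/0.6300 = 1.5873

1.5873


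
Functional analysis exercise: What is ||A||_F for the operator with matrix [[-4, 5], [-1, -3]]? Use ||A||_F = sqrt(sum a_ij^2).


||A||_F^2 = sum a_ij^2
= (-4)^2 + 5^2 + (-1)^2 + (-3)^2
= 16 + 25 + 1 + 9 = 51
||A||_F = sqrt(51) = 7.1414

7.1414


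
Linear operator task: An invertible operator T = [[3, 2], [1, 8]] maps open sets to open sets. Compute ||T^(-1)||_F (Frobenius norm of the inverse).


det(T) = 3*8 - 2*1 = 22
T^(-1) = (1/22) * [[8, -2], [-1, 3]] = [[0.3636, -0.0909], [-0.0455, 0.1364]]
||T^(-1)||_F^2 = 0.3636^2 + (-0.0909)^2 + (-0.0455)^2 + 0.1364^2 = 0.1612
||T^(-1)||_F = sqrt(0.1612) = 0.4014

0.4014


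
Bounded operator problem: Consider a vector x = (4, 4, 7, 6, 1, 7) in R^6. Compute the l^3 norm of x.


The l^3 norm = (sum |x_i|^3)^(1/3)
Sum of 3th powers = 64 + 64 + 343 + 216 + 1 + 343 = 1031
||x||_3 = (1031)^(1/3) = 10.1023

10.1023


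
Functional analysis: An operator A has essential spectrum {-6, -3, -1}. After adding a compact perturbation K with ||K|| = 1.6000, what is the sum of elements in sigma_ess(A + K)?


By Weyl's theorem, the essential spectrum is invariant under compact perturbations.
sigma_ess(A + K) = sigma_ess(A) = {-6, -3, -1}
Sum = -6 + -3 + -1 = -10

-10


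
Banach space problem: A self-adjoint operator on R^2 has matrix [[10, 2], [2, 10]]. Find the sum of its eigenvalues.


For a self-adjoint (symmetric) matrix, the eigenvalues are real.
The sum of eigenvalues equals the trace of the matrix.
trace = 10 + 10 = 20

20


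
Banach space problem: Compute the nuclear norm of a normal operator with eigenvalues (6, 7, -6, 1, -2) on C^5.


For a normal operator, singular values equal |eigenvalues|.
Trace norm = sum |lambda_i| = 6 + 7 + 6 + 1 + 2
= 22

22


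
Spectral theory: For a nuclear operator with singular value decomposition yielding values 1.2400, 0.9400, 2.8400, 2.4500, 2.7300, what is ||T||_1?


The nuclear norm is the sum of all singular values.
||T||_1 = 1.2400 + 0.9400 + 2.8400 + 2.4500 + 2.7300
= 10.2000

10.2000


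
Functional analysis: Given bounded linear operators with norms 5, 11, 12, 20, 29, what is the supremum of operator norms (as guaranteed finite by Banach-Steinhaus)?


By the Uniform Boundedness Principle, the supremum of norms is finite.
sup_k ||T_k|| = max(5, 11, 12, 20, 29) = 29

29


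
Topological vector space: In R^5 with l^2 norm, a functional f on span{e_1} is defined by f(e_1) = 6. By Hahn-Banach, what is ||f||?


The norm of f is given by ||f|| = sup_{||x||=1} |f(x)|.
On span{e_1}, ||e_1|| = 1, so ||f|| = |f(e_1)| / ||e_1||
= |6| / 1 = 6.0000

6.0000


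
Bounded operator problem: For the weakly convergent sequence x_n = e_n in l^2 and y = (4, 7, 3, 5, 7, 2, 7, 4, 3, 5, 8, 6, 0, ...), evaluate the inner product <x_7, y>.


x_7 = e_7 is the standard basis vector with 1 in position 7.
<x_7, y> = y_7 = 7
As n -> infinity, <x_n, y> -> 0, confirming weak convergence of (x_n) to 0.

7


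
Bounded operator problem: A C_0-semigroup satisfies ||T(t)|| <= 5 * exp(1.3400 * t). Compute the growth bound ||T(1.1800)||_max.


||T(1.1800)|| <= 5 * exp(1.3400 * 1.1800)
= 5 * exp(1.5812)
= 5 * 4.8608
= 24.3039

24.3039


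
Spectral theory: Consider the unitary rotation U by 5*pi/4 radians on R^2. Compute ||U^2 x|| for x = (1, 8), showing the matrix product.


U is a rotation by theta = 5*pi/4
U^2 = rotation by 2*theta = 10*pi/4 = 2*pi/4 (mod 2*pi)
cos(2*pi/4) = 0.0000, sin(2*pi/4) = 1.0000
U^2 x = (0.0000 * 1 - 1.0000 * 8, 1.0000 * 1 + 0.0000 * 8)
= (-8.0000, 1.0000)
||U^2 x|| = sqrt((-8.0000)^2 + 1.0000^2) = sqrt(65.0000) = 8.0623

8.0623


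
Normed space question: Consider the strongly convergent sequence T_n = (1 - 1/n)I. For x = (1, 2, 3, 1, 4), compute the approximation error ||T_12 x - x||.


T_12 x - x = (1 - 1/12)x - x = -x/12
||x|| = sqrt(31) = 5.5678
||T_12 x - x|| = ||x||/12 = 5.5678/12 = 0.4640

0.4640


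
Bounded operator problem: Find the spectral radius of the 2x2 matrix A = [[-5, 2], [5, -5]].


For a 2x2 matrix, eigenvalues satisfy lambda^2 - (trace)*lambda + det = 0
trace = -5 + -5 = -10
det = -5*-5 - 2*5 = 15
discriminant = (-10)^2 - 4*(15) = 40
spectral radius = max |eigenvalue| = 8.1623

8.1623


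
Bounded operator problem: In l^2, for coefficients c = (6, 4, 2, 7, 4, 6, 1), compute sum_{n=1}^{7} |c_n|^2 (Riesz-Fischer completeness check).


sum |c_n|^2 = 6^2 + 4^2 + 2^2 + 7^2 + 4^2 + 6^2 + 1^2
= 36 + 16 + 4 + 49 + 16 + 36 + 1
= 158

158


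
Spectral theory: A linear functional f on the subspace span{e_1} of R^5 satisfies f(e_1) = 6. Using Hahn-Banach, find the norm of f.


The norm of f is given by ||f|| = sup_{||x||=1} |f(x)|.
On span{e_1}, ||e_1|| = 1, so ||f|| = |f(e_1)| / ||e_1||
= |6| / 1 = 6.0000

6.0000


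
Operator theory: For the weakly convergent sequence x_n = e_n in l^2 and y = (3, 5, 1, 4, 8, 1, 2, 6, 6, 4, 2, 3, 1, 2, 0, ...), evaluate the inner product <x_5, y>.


x_5 = e_5 is the standard basis vector with 1 in position 5.
<x_5, y> = y_5 = 8
As n -> infinity, <x_n, y> -> 0, confirming weak convergence of (x_n) to 0.

8


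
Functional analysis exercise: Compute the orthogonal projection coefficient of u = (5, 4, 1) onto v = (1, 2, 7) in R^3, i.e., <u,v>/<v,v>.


Computing <u,v> = 5*1 + 4*2 + 1*7 = 20
Computing <v,v> = 1^2 + 2^2 + 7^2 = 54
Projection coefficient = 20/54 = 0.3704

0.3704


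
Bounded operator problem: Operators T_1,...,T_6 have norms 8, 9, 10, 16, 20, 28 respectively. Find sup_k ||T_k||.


By the Uniform Boundedness Principle, the supremum of norms is finite.
sup_k ||T_k|| = max(8, 9, 10, 16, 20, 28) = 28

28


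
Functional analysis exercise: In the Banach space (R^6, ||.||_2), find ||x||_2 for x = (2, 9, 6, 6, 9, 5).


The l^2 norm = (sum |x_i|^2)^(1/2)
Sum of 2th powers = 4 + 81 + 36 + 36 + 81 + 25 = 263
||x||_2 = (263)^(1/2) = 16.2173

16.2173


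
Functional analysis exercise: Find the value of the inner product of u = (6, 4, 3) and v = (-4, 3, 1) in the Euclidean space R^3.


Computing the standard inner product <u, v> = sum u_i * v_i
= 6*-4 + 4*3 + 3*1
= -24 + 12 + 3
= -9

-9


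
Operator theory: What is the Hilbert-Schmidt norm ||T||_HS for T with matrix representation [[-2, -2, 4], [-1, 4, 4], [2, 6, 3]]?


The Hilbert-Schmidt norm is sqrt(sum of squares of all entries).
Sum of squares = (-2)^2 + (-2)^2 + 4^2 + (-1)^2 + 4^2 + 4^2 + 2^2 + 6^2 + 3^2
= 4 + 4 + 16 + 1 + 16 + 16 + 4 + 36 + 9 = 106
||T||_HS = sqrt(106) = 10.2956

10.2956


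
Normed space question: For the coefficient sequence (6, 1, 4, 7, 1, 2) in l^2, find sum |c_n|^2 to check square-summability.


sum |c_n|^2 = 6^2 + 1^2 + 4^2 + 7^2 + 1^2 + 2^2
= 36 + 1 + 16 + 49 + 1 + 4
= 107

107


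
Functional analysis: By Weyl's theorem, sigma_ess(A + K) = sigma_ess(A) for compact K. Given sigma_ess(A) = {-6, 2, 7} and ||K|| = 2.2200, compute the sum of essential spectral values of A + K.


By Weyl's theorem, the essential spectrum is invariant under compact perturbations.
sigma_ess(A + K) = sigma_ess(A) = {-6, 2, 7}
Sum = -6 + 2 + 7 = 3

3


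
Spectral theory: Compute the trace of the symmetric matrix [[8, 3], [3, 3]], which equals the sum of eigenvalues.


For a self-adjoint (symmetric) matrix, the eigenvalues are real.
The sum of eigenvalues equals the trace of the matrix.
trace = 8 + 3 = 11

11


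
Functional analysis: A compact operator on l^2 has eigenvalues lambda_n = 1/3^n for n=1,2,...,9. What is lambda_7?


The eigenvalue formula gives lambda_7 = 1/3^7
= 1/2187
= 4.5725e-04

4.5725e-04


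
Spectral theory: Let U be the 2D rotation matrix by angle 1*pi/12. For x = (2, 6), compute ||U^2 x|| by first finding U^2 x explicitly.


U is a rotation by theta = 1*pi/12
U^2 = rotation by 2*theta = 2*pi/12
cos(2*pi/12) = 0.8660, sin(2*pi/12) = 0.5000
U^2 x = (0.8660 * 2 - 0.5000 * 6, 0.5000 * 2 + 0.8660 * 6)
= (-1.2679, 6.1962)
||U^2 x|| = sqrt((-1.2679)^2 + 6.1962^2) = sqrt(40.0000) = 6.3246

6.3246


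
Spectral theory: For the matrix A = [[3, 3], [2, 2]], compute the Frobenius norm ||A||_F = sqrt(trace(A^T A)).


||A||_F^2 = sum a_ij^2
= 3^2 + 3^2 + 2^2 + 2^2
= 9 + 9 + 4 + 4 = 26
||A||_F = sqrt(26) = 5.0990

5.0990


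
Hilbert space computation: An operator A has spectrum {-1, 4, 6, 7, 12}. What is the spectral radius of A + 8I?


Spectrum of A + 8I = {7, 12, 14, 15, 20}
Spectral radius = max |lambda| over the shifted spectrum
= max(7, 12, 14, 15, 20) = 20

20


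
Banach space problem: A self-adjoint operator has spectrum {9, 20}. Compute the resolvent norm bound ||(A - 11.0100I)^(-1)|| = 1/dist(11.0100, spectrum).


dist(11.0100, {9, 20}) = min(|11.0100 - 9|, |11.0100 - 20|)
= min(2.0100, 8.9900) = 2.0100
Resolvent bound = 1/2.0100 = 0.4975

0.4975


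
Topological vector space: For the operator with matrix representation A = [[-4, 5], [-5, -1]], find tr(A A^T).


trace(A * A^T) = sum of squares of all entries
= (-4)^2 + 5^2 + (-5)^2 + (-1)^2
= 16 + 25 + 25 + 1
= 67

67


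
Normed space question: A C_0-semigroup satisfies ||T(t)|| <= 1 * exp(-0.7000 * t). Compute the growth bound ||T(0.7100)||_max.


||T(0.7100)|| <= 1 * exp(-0.7000 * 0.7100)
= 1 * exp(-0.4970)
= 1 * 0.6084
= 0.6084

0.6084


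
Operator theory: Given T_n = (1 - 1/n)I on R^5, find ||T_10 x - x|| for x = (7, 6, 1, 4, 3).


T_10 x - x = (1 - 1/10)x - x = -x/10
||x|| = sqrt(111) = 10.5357
||T_10 x - x|| = ||x||/10 = 10.5357/10 = 1.0536

1.0536


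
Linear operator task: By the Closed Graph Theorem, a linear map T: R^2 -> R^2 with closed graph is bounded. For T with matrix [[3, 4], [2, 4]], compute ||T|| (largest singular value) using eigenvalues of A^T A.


A^T A = [[13, 20], [20, 32]]
trace(A^T A) = 45, det(A^T A) = 16
discriminant = 45^2 - 4*16 = 1961
Largest eigenvalue of A^T A = (trace + sqrt(disc))/2 = 44.6416
||T|| = sqrt(44.6416) = 6.6814

6.6814


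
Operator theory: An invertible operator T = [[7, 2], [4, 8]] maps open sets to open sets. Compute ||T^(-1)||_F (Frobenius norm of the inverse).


det(T) = 7*8 - 2*4 = 48
T^(-1) = (1/48) * [[8, -2], [-4, 7]] = [[0.1667, -0.0417], [-0.0833, 0.1458]]
||T^(-1)||_F^2 = 0.1667^2 + (-0.0417)^2 + (-0.0833)^2 + 0.1458^2 = 0.0577
||T^(-1)||_F = sqrt(0.0577) = 0.2403

0.2403


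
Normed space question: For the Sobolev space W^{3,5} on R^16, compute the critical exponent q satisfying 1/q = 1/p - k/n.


Using the Sobolev embedding formula: 1/q = 1/p - k/n
1/q = 1/5 - 3/16 = 1/80
q = 1/(1/80) = 80

80.0000


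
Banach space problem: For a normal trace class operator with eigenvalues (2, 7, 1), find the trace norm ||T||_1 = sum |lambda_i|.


For a normal operator, singular values equal |eigenvalues|.
Trace norm = sum |lambda_i| = 2 + 7 + 1
= 10

10


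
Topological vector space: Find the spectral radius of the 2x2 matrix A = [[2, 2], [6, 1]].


For a 2x2 matrix, eigenvalues satisfy lambda^2 - (trace)*lambda + det = 0
trace = 2 + 1 = 3
det = 2*1 - 2*6 = -10
discriminant = 3^2 - 4*(-10) = 49
spectral radius = max |eigenvalue| = 5.0000

5.0000


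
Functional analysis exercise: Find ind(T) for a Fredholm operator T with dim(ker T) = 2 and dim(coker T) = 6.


The Fredholm index is defined as ind(T) = dim(ker T) - dim(coker T)
= 2 - 6
= -4

-4


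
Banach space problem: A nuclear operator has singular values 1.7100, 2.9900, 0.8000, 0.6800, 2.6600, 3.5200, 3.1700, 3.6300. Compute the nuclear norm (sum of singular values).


The nuclear norm is the sum of all singular values.
||T||_1 = 1.7100 + 2.9900 + 0.8000 + 0.6800 + 2.6600 + 3.5200 + 3.1700 + 3.6300
= 19.1600

19.1600


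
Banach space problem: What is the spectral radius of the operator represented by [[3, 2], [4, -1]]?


For a 2x2 matrix, eigenvalues satisfy lambda^2 - (trace)*lambda + det = 0
trace = 3 + -1 = 2
det = 3*-1 - 2*4 = -11
discriminant = 2^2 - 4*(-11) = 48
spectral radius = max |eigenvalue| = 4.4641

4.4641


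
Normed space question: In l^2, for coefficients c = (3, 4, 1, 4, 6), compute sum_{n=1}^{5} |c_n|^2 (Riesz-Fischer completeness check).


sum |c_n|^2 = 3^2 + 4^2 + 1^2 + 4^2 + 6^2
= 9 + 16 + 1 + 16 + 36
= 78

78


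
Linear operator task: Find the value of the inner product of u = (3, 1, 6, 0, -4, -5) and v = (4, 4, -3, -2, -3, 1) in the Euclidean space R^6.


Computing the standard inner product <u, v> = sum u_i * v_i
= 3*4 + 1*4 + 6*-3 + 0*-2 + -4*-3 + -5*1
= 12 + 4 + -18 + 0 + 12 + -5
= 5

5


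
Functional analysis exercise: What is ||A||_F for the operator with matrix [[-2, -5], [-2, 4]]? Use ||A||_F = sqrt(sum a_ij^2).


||A||_F^2 = sum a_ij^2
= (-2)^2 + (-5)^2 + (-2)^2 + 4^2
= 4 + 25 + 4 + 16 = 49
||A||_F = sqrt(49) = 7.0000

7.0000


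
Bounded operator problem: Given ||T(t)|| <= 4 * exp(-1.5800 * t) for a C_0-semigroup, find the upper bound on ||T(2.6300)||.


||T(2.6300)|| <= 4 * exp(-1.5800 * 2.6300)
= 4 * exp(-4.1554)
= 4 * 0.0157
= 0.0627

0.0627


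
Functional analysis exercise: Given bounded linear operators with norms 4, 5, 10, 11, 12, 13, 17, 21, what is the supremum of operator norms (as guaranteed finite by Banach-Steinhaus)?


By the Uniform Boundedness Principle, the supremum of norms is finite.
sup_k ||T_k|| = max(4, 5, 10, 11, 12, 13, 17, 21) = 21

21


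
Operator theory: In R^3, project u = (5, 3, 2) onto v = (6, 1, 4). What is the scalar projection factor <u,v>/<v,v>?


Computing <u,v> = 5*6 + 3*1 + 2*4 = 41
Computing <v,v> = 6^2 + 1^2 + 4^2 = 53
Projection coefficient = 41/53 = 0.7736

0.7736


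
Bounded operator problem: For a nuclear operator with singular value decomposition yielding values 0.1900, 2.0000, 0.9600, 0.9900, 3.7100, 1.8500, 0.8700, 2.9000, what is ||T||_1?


The nuclear norm is the sum of all singular values.
||T||_1 = 0.1900 + 2.0000 + 0.9600 + 0.9900 + 3.7100 + 1.8500 + 0.8700 + 2.9000
= 13.4700

13.4700


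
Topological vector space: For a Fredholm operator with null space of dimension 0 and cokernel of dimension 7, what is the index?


The Fredholm index is defined as ind(T) = dim(ker T) - dim(coker T)
= 0 - 7
= -7

-7


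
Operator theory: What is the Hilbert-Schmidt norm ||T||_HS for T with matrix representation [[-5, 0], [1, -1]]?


The Hilbert-Schmidt norm is sqrt(sum of squares of all entries).
Sum of squares = (-5)^2 + 0^2 + 1^2 + (-1)^2
= 25 + 0 + 1 + 1 = 27
||T||_HS = sqrt(27) = 5.1962

5.1962


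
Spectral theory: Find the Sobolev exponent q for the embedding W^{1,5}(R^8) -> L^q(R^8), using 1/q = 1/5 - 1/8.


Using the Sobolev embedding formula: 1/q = 1/p - k/n
1/q = 1/5 - 1/8 = 3/40
q = 1/(3/40) = 40/3 = 13.3333

13.3333


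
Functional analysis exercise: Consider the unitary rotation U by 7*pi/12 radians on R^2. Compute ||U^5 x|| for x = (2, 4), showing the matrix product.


U is a rotation by theta = 7*pi/12
U^5 = rotation by 5*theta = 35*pi/12 = 11*pi/12 (mod 2*pi)
cos(11*pi/12) = -0.9659, sin(11*pi/12) = 0.2588
U^5 x = (-0.9659 * 2 - 0.2588 * 4, 0.2588 * 2 + -0.9659 * 4)
= (-2.9671, -3.3461)
||U^5 x|| = sqrt((-2.9671)^2 + (-3.3461)^2) = sqrt(20.0000) = 4.4721

4.4721


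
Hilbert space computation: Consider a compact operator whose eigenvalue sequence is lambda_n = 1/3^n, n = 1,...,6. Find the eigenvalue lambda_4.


The eigenvalue formula gives lambda_4 = 1/3^4
= 1/81
= 0.0123

0.0123


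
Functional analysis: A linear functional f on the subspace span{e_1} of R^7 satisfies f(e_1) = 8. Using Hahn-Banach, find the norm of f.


The norm of f is given by ||f|| = sup_{||x||=1} |f(x)|.
On span{e_1}, ||e_1|| = 1, so ||f|| = |f(e_1)| / ||e_1||
= |8| / 1 = 8.0000

8.0000


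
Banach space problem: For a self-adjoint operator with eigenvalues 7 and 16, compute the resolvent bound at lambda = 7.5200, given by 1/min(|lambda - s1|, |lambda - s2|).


dist(7.5200, {7, 16}) = min(|7.5200 - 7|, |7.5200 - 16|)
= min(0.5200, 8.4800) = 0.5200
Resolvent bound = 1/0.5200 = 1.9231

1.9231


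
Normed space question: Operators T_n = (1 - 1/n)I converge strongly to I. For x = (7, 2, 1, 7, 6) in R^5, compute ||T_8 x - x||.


T_8 x - x = (1 - 1/8)x - x = -x/8
||x|| = sqrt(139) = 11.7898
||T_8 x - x|| = ||x||/8 = 11.7898/8 = 1.4737

1.4737


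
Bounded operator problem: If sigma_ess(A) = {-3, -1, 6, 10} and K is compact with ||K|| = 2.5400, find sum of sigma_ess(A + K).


By Weyl's theorem, the essential spectrum is invariant under compact perturbations.
sigma_ess(A + K) = sigma_ess(A) = {-3, -1, 6, 10}
Sum = -3 + -1 + 6 + 10 = 12

12


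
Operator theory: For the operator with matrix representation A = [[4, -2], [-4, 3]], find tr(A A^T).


trace(A * A^T) = sum of squares of all entries
= 4^2 + (-2)^2 + (-4)^2 + 3^2
= 16 + 4 + 16 + 9
= 45

45


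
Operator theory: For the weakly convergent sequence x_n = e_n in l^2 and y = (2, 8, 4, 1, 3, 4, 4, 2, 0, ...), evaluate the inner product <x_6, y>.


x_6 = e_6 is the standard basis vector with 1 in position 6.
<x_6, y> = y_6 = 4
As n -> infinity, <x_n, y> -> 0, confirming weak convergence of (x_n) to 0.

4


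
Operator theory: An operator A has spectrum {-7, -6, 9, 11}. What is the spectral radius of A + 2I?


Spectrum of A + 2I = {-5, -4, 11, 13}
Spectral radius = max |lambda| over the shifted spectrum
= max(5, 4, 11, 13) = 13

13


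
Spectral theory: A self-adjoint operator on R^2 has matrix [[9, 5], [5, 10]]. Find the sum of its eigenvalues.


For a self-adjoint (symmetric) matrix, the eigenvalues are real.
The sum of eigenvalues equals the trace of the matrix.
trace = 9 + 10 = 19

19


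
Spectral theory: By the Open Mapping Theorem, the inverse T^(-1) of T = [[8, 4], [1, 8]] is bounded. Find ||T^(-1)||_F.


det(T) = 8*8 - 4*1 = 60
T^(-1) = (1/60) * [[8, -4], [-1, 8]] = [[0.1333, -0.0667], [-0.0167, 0.1333]]
||T^(-1)||_F^2 = 0.1333^2 + (-0.0667)^2 + (-0.0167)^2 + 0.1333^2 = 0.0403
||T^(-1)||_F = sqrt(0.0403) = 0.2007

0.2007


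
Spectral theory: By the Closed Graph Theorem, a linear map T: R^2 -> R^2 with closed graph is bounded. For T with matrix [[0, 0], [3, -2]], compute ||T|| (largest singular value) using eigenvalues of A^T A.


A^T A = [[9, -6], [-6, 4]]
trace(A^T A) = 13, det(A^T A) = 0
discriminant = 13^2 - 4*0 = 169
Largest eigenvalue of A^T A = (trace + sqrt(disc))/2 = 13.0000
||T|| = sqrt(13.0000) = 3.6056

3.6056


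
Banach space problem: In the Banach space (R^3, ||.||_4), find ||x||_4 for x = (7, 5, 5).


The l^4 norm = (sum |x_i|^4)^(1/4)
Sum of 4th powers = 2401 + 625 + 625 = 3651
||x||_4 = (3651)^(1/4) = 7.7733

7.7733


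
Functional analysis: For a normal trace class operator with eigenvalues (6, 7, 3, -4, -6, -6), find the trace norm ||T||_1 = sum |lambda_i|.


For a normal operator, singular values equal |eigenvalues|.
Trace norm = sum |lambda_i| = 6 + 7 + 3 + 4 + 6 + 6
= 32

32
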